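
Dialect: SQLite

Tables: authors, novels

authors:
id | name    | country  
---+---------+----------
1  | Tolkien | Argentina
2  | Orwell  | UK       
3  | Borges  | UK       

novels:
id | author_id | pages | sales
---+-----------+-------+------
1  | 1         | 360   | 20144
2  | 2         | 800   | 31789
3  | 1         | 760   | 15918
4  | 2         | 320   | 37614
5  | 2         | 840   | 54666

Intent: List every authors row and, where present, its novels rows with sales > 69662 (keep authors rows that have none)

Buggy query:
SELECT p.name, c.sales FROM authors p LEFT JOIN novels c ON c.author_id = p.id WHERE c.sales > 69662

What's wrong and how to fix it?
Bug: Filtering c.sales in WHERE discards the NULL rows produced by LEFT JOIN, turning it into an inner join

Fix: Move the right-table condition into the ON clause so unmatched parents are kept

Corrected query:
SELECT p.name, c.sales FROM authors p LEFT JOIN novels c ON c.author_id = p.id AND c.sales > 69662

Result:
name    | sales
--------+------
Tolkien | NULL 
Orwell  | NULL 
Borges  | NULL 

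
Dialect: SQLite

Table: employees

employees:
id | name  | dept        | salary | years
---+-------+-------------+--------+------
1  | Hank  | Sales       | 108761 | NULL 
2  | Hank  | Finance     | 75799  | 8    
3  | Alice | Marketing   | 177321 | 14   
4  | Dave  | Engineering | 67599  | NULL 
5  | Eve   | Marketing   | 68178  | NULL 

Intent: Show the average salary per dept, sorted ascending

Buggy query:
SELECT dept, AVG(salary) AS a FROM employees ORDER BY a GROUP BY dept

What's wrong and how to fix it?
Bug: GROUP BY must precede ORDER BY

Fix: Reorder: SELECT … FROM … GROUP BY … ORDER BY …

Corrected query:
SELECT dept, AVG(salary) AS a FROM employees GROUP BY dept ORDER BY a

Result:
dept        | a       
------------+---------
Engineering | 67599   
Finance     | 75799   
Sales       | 108761  
Marketing   | 122749.5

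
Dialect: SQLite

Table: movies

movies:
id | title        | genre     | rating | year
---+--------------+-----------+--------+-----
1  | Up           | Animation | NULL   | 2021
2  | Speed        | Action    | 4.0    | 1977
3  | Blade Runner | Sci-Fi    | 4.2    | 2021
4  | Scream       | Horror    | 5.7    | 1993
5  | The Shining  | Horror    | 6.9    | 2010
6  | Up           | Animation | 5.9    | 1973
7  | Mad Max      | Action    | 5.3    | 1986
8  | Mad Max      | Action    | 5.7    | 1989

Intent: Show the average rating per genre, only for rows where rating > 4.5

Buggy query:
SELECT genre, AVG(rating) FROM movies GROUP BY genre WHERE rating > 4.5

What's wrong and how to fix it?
Bug: Row-level WHERE must come before GROUP BY in the clause order

Fix: Move the WHERE clause before GROUP BY

Corrected query:
SELECT genre, AVG(rating) FROM movies WHERE rating > 4.5 GROUP BY genre

Result:
genre     | AVG(rating)
----------+------------
Action    | 5.5        
Animation | 5.9        
Horror    | 6.3        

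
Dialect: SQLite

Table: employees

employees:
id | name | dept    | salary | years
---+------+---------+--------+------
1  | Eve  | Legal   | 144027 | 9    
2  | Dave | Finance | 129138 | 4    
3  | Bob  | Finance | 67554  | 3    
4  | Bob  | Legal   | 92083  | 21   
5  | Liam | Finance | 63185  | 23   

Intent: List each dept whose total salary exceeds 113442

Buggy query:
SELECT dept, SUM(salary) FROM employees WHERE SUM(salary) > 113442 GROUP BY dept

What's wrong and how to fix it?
Bug: SUM(salary) is an aggregate, but WHERE filters rows before aggregation

Fix: Move the aggregate condition to a HAVING clause

Corrected query:
SELECT dept, SUM(salary) FROM employees GROUP BY dept HAVING SUM(salary) > 113442

Result:
dept    | SUM(salary)
--------+------------
Finance | 259877     
Legal   | 236110     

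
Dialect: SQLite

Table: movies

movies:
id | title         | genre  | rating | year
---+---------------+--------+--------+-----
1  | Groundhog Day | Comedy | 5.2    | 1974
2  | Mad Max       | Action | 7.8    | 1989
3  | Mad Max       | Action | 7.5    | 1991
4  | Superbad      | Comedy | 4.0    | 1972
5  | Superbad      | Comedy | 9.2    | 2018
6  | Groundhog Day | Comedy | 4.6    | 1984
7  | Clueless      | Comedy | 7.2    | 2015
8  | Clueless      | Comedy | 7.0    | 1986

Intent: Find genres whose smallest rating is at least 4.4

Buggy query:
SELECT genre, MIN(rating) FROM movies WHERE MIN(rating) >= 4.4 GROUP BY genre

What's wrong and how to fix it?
Bug: MIN() in WHERE is a misuse of aggregate

Fix: Use HAVING for the per-group MIN condition

Corrected query:
SELECT genre, MIN(rating) FROM movies GROUP BY genre HAVING MIN(rating) >= 4.4

Result:
genre  | MIN(rating)
-------+------------
Action | 7.5        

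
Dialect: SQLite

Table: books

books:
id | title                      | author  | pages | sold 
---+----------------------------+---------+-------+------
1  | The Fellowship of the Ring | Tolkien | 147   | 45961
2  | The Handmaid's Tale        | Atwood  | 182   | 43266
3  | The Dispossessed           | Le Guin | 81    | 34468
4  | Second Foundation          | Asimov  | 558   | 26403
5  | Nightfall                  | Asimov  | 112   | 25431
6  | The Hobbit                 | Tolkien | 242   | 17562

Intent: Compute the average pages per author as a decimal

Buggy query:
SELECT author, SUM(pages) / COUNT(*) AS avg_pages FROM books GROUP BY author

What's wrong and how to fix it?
Bug: SUM(pages) and COUNT(*) are both integers; the division truncates the fractional part

Fix: Cast one side to REAL so the division keeps the fractional part

Corrected query:
SELECT author, SUM(pages) * 1.0 / COUNT(*) AS avg_pages FROM books GROUP BY author

Result:
author  | avg_pages
--------+----------
Asimov  | 335      
Atwood  | 182      
Le Guin | 81       
Tolkien | 194.5    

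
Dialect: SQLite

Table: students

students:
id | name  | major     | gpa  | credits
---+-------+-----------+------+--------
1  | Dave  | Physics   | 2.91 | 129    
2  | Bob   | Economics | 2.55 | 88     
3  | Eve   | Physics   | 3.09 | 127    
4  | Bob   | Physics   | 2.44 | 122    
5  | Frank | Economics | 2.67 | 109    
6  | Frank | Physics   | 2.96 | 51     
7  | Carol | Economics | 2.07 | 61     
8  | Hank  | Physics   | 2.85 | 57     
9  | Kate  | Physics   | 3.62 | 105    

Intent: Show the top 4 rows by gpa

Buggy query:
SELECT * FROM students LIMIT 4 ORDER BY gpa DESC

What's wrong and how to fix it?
Bug: LIMIT must come after ORDER BY

Fix: Sort with ORDER BY, then apply LIMIT

Corrected query:
SELECT * FROM students ORDER BY gpa DESC LIMIT 4

Result:
id | name  | major   | gpa  | credits
---+-------+---------+------+--------
9  | Kate  | Physics | 3.62 | 105    
3  | Eve   | Physics | 3.09 | 127    
6  | Frank | Physics | 2.96 | 51     
1  | Dave  | Physics | 2.91 | 129    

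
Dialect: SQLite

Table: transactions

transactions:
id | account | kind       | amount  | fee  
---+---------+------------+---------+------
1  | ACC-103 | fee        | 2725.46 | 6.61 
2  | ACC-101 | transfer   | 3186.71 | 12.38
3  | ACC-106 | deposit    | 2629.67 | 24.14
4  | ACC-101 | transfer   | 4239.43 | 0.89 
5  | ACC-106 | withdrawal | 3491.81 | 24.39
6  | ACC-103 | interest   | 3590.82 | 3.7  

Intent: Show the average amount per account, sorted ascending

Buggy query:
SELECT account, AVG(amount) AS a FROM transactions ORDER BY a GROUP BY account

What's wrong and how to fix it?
Bug: ORDER BY appears before GROUP BY; SQL clause order requires GROUP BY first

Fix: Move ORDER BY to the end, after GROUP BY

Corrected query:
SELECT account, AVG(amount) AS a FROM transactions GROUP BY account ORDER BY a

Result:
account | a      
--------+--------
ACC-106 | 3060.74
ACC-103 | 3158.14
ACC-101 | 3713.07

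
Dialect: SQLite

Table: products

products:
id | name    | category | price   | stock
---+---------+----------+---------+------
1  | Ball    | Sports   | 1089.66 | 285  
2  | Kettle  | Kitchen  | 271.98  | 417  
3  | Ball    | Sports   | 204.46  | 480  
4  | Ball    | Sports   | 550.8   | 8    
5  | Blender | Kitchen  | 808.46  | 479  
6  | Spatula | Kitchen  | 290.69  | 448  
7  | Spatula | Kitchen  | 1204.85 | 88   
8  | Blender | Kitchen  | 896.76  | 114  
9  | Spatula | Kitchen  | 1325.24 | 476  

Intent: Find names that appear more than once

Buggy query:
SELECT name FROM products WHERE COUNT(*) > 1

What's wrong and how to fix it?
Bug: WHERE can't reference COUNT(*); aggregates are computed after WHERE

Fix: GROUP BY name, then filter groups with HAVING COUNT(*) > 1

Corrected query:
SELECT name FROM products GROUP BY name HAVING COUNT(*) > 1

Result:
name   
-------
Ball   
Blender
Spatula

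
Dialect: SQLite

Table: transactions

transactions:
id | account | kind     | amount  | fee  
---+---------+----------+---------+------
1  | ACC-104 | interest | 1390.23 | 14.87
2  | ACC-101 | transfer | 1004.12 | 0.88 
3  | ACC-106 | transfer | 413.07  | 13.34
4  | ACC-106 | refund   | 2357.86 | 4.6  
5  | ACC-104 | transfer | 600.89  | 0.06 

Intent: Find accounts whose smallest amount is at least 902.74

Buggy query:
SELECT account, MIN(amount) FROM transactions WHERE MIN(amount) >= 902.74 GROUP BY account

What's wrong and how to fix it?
Bug: Aggregates like MIN are computed per group after WHERE runs

Fix: Use HAVING for the per-group MIN condition

Corrected query:
SELECT account, MIN(amount) FROM transactions GROUP BY account HAVING MIN(amount) >= 902.74

Result:
account | MIN(amount)
--------+------------
ACC-101 | 1004.12    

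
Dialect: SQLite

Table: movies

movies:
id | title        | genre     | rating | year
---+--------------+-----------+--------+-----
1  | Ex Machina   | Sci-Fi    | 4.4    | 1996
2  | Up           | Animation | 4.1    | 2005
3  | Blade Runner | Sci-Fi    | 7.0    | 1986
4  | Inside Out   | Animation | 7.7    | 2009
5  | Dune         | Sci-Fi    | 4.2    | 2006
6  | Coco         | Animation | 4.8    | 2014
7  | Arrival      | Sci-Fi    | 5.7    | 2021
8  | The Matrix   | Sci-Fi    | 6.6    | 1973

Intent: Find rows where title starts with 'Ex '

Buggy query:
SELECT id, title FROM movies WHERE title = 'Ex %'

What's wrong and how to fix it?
Bug: '=' compares the literal string including the % character; pattern matching needs LIKE

Fix: Replace '=' with LIKE so 'Ex %' is treated as a pattern

Corrected query:
SELECT id, title FROM movies WHERE title LIKE 'Ex %'

Result:
id | title     
---+-----------
1  | Ex Machina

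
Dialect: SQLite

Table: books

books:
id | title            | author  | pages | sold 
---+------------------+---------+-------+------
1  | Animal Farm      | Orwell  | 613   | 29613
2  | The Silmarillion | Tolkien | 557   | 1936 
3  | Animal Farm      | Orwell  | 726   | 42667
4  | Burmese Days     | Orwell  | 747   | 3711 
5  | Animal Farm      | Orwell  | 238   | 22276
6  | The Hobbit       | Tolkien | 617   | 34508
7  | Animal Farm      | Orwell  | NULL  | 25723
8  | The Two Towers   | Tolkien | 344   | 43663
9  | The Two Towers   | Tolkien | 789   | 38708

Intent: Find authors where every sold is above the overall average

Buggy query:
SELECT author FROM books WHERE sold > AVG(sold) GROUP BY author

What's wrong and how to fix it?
Bug: WHERE evaluates per row before aggregation, so AVG() is unavailable

Fix: Compute the overall average in a scalar subquery and compare each group's MIN against it in HAVING

Corrected query:
SELECT author FROM books GROUP BY author HAVING MIN(sold) > (SELECT AVG(sold) FROM books)

Result:
(no rows)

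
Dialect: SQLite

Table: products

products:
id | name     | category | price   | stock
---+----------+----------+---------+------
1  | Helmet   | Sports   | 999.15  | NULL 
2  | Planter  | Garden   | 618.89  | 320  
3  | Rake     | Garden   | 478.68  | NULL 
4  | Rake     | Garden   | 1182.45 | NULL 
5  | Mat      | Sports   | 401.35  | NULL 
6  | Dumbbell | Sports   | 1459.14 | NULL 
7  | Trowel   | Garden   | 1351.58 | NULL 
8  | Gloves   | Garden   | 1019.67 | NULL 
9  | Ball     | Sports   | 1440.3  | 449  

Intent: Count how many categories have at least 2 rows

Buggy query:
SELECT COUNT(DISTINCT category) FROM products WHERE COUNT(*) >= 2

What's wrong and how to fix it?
Bug: COUNT(*) cannot appear in WHERE; the per-group count doesn't exist yet

Fix: Group first with HAVING COUNT(*) >= 2, then COUNT the resulting groups

Corrected query:
SELECT COUNT(*) FROM (SELECT category FROM products GROUP BY category HAVING COUNT(*) >= 2)

Result:
COUNT(*)
--------
2       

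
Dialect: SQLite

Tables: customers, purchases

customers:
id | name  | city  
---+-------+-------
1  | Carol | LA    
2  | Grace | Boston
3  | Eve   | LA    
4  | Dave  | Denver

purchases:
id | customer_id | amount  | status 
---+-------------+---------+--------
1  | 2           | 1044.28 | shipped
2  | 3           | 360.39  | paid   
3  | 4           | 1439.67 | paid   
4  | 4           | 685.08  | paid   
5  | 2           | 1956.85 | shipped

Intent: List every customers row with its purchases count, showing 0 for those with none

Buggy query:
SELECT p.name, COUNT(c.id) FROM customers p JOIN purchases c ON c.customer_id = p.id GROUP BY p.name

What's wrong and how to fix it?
Bug: INNER JOIN drops customers rows that have no matching purchases rows

Fix: Switch to LEFT JOIN to retain unmatched parent rows

Corrected query:
SELECT p.name, COUNT(c.id) FROM customers p LEFT JOIN purchases c ON c.customer_id = p.id GROUP BY p.name

Result:
name  | COUNT(c.id)
------+------------
Carol | 0          
Dave  | 2          
Eve   | 1          
Grace | 2          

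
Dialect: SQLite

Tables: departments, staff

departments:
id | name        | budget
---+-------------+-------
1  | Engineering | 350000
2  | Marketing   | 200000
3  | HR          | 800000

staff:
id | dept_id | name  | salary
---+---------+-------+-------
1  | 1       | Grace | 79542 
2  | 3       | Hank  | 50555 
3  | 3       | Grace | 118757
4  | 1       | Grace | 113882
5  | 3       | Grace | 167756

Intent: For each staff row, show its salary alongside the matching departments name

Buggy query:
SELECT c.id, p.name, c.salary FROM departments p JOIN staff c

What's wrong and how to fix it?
Bug: JOIN with no ON clause produces a cartesian product; every staff row pairs with every departments row

Fix: Add ON c.dept_id = p.id to the JOIN

Corrected query:
SELECT c.id, p.name, c.salary FROM departments p JOIN staff c ON c.dept_id = p.id

Result:
id | name        | salary
---+-------------+-------
1  | Engineering | 79542 
2  | HR          | 50555 
3  | HR          | 118757
4  | Engineering | 113882
5  | HR          | 167756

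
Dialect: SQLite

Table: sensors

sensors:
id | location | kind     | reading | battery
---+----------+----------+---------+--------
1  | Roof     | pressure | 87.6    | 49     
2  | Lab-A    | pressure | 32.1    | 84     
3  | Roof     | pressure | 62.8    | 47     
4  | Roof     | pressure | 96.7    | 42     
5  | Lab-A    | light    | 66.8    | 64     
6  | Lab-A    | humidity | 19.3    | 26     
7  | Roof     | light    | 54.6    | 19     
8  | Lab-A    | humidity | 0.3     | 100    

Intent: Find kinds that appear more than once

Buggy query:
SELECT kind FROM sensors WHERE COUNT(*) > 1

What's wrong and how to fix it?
Bug: WHERE can't reference COUNT(*); aggregates are computed after WHERE

Fix: Group first, then use HAVING for the count condition

Corrected query:
SELECT kind FROM sensors GROUP BY kind HAVING COUNT(*) > 1

Result:
kind    
--------
humidity
light   
pressure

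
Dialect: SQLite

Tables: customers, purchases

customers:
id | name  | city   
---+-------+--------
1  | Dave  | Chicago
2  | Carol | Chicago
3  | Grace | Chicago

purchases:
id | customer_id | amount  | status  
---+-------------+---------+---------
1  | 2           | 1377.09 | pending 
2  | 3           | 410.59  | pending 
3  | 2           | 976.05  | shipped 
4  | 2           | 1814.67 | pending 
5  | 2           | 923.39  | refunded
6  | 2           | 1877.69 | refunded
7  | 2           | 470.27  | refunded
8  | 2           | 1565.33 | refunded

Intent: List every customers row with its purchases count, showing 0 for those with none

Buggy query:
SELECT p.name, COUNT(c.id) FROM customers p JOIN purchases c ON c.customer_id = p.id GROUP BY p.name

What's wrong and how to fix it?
Bug: An inner join excludes parents with zero children

Fix: Use LEFT JOIN so parents without children still appear (COUNT(c.id) gives 0)

Corrected query:
SELECT p.name, COUNT(c.id) FROM customers p LEFT JOIN purchases c ON c.customer_id = p.id GROUP BY p.name

Result:
name  | COUNT(c.id)
------+------------
Carol | 7          
Dave  | 0          
Grace | 1          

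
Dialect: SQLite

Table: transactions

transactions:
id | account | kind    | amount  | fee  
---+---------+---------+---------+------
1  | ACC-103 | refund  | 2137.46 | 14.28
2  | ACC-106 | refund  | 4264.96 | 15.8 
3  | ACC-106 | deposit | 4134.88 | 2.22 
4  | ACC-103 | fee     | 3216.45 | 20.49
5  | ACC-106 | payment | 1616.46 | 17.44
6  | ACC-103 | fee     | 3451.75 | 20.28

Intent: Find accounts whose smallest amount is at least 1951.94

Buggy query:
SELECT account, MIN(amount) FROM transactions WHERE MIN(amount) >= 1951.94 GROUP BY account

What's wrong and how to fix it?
Bug: Aggregates like MIN are computed per group after WHERE runs

Fix: Use HAVING for the per-group MIN condition

Corrected query:
SELECT account, MIN(amount) FROM transactions GROUP BY account HAVING MIN(amount) >= 1951.94

Result:
account | MIN(amount)
--------+------------
ACC-103 | 2137.46    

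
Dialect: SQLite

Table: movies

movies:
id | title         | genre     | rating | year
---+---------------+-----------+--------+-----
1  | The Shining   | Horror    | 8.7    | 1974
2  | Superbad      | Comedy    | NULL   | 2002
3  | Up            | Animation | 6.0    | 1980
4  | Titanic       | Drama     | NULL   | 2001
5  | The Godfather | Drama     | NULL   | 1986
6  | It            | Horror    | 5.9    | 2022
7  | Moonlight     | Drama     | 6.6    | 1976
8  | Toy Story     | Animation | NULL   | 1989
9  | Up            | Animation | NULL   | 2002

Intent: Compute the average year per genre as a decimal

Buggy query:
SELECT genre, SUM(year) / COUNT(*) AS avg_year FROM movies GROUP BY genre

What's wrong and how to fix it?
Bug: SUM(year) and COUNT(*) are both integers; the division truncates the fractional part

Fix: Cast one side to REAL so the division keeps the fractional part

Corrected query:
SELECT genre, SUM(year) * 1.0 / COUNT(*) AS avg_year FROM movies GROUP BY genre

Result:
genre     | avg_year   
----------+------------
Animation | 1990.333333
Comedy    | 2002       
Drama     | 1987.666667
Horror    | 1998       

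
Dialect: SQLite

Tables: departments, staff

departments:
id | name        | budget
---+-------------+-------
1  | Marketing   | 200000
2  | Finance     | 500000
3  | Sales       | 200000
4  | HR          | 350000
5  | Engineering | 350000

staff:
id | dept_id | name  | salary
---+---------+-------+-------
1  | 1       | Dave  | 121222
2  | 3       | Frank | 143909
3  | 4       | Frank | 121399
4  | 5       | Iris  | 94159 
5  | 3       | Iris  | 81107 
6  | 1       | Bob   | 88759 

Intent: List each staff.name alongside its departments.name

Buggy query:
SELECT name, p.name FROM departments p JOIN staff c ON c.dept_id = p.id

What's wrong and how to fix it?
Bug: 'name' exists in both joined tables, so the database can't tell which one is meant

Fix: Prefix ambiguous columns with the table alias

Corrected query:
SELECT c.name, p.name FROM departments p JOIN staff c ON c.dept_id = p.id

Result:
name  | name       
------+------------
Dave  | Marketing  
Frank | Sales      
Frank | HR         
Iris  | Engineering
Iris  | Sales      
Bob   | Marketing  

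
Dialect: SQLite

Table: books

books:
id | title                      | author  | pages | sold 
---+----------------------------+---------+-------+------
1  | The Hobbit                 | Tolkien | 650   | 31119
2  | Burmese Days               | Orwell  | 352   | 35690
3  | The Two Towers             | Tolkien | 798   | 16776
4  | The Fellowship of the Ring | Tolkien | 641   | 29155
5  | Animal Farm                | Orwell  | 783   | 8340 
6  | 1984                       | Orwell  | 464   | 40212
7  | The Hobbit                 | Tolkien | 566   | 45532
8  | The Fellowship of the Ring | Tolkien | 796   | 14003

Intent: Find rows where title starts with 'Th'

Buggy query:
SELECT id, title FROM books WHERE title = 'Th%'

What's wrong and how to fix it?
Bug: Wildcards only work with LIKE; '=' treats '%' as a literal character

Fix: Use LIKE for wildcard pattern matching

Corrected query:
SELECT id, title FROM books WHERE title LIKE 'Th%'

Result:
id | title                     
---+---------------------------
1  | The Hobbit                
3  | The Two Towers            
4  | The Fellowship of the Ring
7  | The Hobbit                
8  | The Fellowship of the Ring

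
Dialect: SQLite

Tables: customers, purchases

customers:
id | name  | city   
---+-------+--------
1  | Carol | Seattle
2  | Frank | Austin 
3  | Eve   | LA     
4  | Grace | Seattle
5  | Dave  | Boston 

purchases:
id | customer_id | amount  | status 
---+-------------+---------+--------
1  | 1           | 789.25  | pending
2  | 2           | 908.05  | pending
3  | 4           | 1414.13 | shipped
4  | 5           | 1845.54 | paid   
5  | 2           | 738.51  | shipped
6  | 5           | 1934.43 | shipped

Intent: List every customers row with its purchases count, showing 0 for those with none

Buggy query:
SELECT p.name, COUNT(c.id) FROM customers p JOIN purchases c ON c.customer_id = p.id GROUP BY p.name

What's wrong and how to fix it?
Bug: An inner join excludes parents with zero children

Fix: Use LEFT JOIN so parents without children still appear (COUNT(c.id) gives 0)

Corrected query:
SELECT p.name, COUNT(c.id) FROM customers p LEFT JOIN purchases c ON c.customer_id = p.id GROUP BY p.name

Result:
name  | COUNT(c.id)
------+------------
Carol | 1          
Dave  | 2          
Eve   | 0          
Frank | 2          
Grace | 1          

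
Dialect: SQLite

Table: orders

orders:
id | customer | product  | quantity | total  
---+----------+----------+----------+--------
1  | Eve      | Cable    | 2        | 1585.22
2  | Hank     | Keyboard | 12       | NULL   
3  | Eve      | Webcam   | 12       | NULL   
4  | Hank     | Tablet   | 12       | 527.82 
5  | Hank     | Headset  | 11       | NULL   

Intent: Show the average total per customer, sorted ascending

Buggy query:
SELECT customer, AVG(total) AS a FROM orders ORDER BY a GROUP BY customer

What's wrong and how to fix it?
Bug: GROUP BY must precede ORDER BY

Fix: Reorder: SELECT … FROM … GROUP BY … ORDER BY …

Corrected query:
SELECT customer, AVG(total) AS a FROM orders GROUP BY customer ORDER BY a

Result:
customer | a      
---------+--------
Hank     | 527.82 
Eve      | 1585.22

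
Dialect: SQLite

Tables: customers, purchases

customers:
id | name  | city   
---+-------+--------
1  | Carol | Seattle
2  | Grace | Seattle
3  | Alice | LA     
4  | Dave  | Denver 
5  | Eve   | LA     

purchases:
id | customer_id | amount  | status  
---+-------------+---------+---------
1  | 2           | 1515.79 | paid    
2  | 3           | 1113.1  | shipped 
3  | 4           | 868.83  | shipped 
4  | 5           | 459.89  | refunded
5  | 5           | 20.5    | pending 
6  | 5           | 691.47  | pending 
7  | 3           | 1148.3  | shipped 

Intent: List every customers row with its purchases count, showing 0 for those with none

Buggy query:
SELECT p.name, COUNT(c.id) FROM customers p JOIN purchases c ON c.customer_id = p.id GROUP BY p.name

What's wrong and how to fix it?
Bug: INNER JOIN drops customers rows that have no matching purchases rows

Fix: Use LEFT JOIN so parents without children still appear (COUNT(c.id) gives 0)

Corrected query:
SELECT p.name, COUNT(c.id) FROM customers p LEFT JOIN purchases c ON c.customer_id = p.id GROUP BY p.name

Result:
name  | COUNT(c.id)
------+------------
Alice | 2          
Carol | 0          
Dave  | 1          
Eve   | 3          
Grace | 1          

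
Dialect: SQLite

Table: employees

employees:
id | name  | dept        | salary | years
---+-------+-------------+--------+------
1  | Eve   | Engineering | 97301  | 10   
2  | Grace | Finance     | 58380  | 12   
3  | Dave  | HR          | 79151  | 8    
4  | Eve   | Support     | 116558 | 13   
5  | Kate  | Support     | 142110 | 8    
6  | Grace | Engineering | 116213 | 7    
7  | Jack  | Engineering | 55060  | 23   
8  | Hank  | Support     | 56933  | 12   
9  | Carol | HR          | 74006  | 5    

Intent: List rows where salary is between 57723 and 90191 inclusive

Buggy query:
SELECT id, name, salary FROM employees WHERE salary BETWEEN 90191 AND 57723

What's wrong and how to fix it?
Bug: BETWEEN expects the lower bound first; with 90191 AND 57723 the range is empty

Fix: Write BETWEEN 57723 AND 90191

Corrected query:
SELECT id, name, salary FROM employees WHERE salary BETWEEN 57723 AND 90191

Result:
id | name  | salary
---+-------+-------
2  | Grace | 58380 
3  | Dave  | 79151 
9  | Carol | 74006 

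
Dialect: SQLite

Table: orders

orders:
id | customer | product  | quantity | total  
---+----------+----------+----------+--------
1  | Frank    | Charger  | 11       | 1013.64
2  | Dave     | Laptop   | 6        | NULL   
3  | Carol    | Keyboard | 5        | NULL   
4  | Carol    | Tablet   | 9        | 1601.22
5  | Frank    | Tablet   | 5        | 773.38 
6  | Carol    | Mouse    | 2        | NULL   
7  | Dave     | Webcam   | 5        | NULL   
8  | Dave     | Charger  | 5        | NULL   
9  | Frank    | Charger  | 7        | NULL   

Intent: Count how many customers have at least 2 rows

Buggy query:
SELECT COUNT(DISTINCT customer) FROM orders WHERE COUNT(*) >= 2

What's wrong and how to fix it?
Bug: WHERE filters individual rows, not groups, so a group-level COUNT is invalid there

Fix: Group first with HAVING COUNT(*) >= 2, then COUNT the resulting groups

Corrected query:
SELECT COUNT(*) FROM (SELECT customer FROM orders GROUP BY customer HAVING COUNT(*) >= 2)

Result:
COUNT(*)
--------
3       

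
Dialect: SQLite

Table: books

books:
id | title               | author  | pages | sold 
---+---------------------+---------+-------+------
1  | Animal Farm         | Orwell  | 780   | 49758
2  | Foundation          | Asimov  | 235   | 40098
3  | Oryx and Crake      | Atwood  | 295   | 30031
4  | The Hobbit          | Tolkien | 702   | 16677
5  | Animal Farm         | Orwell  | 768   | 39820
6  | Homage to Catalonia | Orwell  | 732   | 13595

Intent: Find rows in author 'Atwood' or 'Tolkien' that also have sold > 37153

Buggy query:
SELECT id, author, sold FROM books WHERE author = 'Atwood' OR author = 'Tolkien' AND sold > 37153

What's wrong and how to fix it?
Bug: AND binds tighter than OR, so this parses as author = 'Atwood' OR (author = 'Tolkien' AND sold > 37153)

Fix: Group the OR with parentheses (or use IN), then AND the threshold

Corrected query:
SELECT id, author, sold FROM books WHERE (author = 'Atwood' OR author = 'Tolkien') AND sold > 37153

Result:
(no rows)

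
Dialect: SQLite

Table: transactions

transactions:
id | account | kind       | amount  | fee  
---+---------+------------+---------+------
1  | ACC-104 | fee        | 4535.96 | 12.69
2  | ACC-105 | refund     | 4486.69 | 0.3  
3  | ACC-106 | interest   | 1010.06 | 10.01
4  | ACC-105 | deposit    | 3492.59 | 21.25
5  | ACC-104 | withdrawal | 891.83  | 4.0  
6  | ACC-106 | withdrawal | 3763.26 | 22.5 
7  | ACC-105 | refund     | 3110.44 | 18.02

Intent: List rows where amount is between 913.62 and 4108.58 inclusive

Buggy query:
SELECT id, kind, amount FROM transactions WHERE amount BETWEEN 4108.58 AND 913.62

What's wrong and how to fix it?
Bug: BETWEEN expects the lower bound first; with 4108.58 AND 913.62 the range is empty

Fix: Swap the bounds so the smaller value comes first

Corrected query:
SELECT id, kind, amount FROM transactions WHERE amount BETWEEN 913.62 AND 4108.58

Result:
id | kind       | amount 
---+------------+--------
3  | interest   | 1010.06
4  | deposit    | 3492.59
6  | withdrawal | 3763.26
7  | refund     | 3110.44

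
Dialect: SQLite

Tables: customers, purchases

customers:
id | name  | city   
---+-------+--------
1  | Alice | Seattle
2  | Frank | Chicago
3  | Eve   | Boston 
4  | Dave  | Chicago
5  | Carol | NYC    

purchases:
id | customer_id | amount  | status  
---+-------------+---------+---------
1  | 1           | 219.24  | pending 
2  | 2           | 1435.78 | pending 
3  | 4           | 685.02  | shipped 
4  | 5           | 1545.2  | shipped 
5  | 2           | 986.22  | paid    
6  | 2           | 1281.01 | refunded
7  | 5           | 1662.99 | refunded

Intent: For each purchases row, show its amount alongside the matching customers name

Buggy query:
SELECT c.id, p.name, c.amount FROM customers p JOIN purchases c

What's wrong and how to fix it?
Bug: JOIN with no ON clause produces a cartesian product; every purchases row pairs with every customers row

Fix: Add ON c.customer_id = p.id to the JOIN

Corrected query:
SELECT c.id, p.name, c.amount FROM customers p JOIN purchases c ON c.customer_id = p.id

Result:
id | name  | amount 
---+-------+--------
1  | Alice | 219.24 
2  | Frank | 1435.78
3  | Dave  | 685.02 
4  | Carol | 1545.2 
5  | Frank | 986.22 
6  | Frank | 1281.01
7  | Carol | 1662.99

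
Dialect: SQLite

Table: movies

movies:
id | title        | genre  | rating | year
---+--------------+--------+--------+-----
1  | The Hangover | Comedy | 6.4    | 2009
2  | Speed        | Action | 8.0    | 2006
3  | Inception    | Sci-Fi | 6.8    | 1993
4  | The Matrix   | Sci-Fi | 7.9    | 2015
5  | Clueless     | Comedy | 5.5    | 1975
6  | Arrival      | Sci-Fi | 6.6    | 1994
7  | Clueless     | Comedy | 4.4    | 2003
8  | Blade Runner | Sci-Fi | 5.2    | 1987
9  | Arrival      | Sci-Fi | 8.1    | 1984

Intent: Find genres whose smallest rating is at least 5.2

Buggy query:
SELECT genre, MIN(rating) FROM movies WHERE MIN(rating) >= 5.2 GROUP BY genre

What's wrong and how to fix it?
Bug: MIN() in WHERE is a misuse of aggregate

Fix: Replace WHERE with HAVING after the GROUP BY

Corrected query:
SELECT genre, MIN(rating) FROM movies GROUP BY genre HAVING MIN(rating) >= 5.2

Result:
genre  | MIN(rating)
-------+------------
Action | 8          
Sci-Fi | 5.2        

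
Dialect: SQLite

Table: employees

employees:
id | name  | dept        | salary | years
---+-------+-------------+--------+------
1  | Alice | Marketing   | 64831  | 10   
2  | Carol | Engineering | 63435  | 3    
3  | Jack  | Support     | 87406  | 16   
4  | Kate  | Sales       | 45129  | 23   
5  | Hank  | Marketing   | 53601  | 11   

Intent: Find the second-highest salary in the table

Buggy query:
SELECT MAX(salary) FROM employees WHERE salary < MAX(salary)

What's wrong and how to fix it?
Bug: MAX(salary) on the right of the comparison is an aggregate-in-WHERE error

Fix: Put the inner MAX in a scalar subquery

Corrected query:
SELECT MAX(salary) FROM employees WHERE salary < (SELECT MAX(salary) FROM employees)

Result:
MAX(salary)
-----------
64831      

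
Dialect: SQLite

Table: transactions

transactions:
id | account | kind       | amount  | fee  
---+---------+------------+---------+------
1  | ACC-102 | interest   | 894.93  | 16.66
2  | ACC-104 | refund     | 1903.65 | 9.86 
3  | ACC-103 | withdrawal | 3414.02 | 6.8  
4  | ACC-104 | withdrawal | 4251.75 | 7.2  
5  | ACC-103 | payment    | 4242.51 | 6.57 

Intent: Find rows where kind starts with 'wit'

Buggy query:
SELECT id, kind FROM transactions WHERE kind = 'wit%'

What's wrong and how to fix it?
Bug: Wildcards only work with LIKE; '=' treats '%' as a literal character

Fix: Replace '=' with LIKE so 'wit%' is treated as a pattern

Corrected query:
SELECT id, kind FROM transactions WHERE kind LIKE 'wit%'

Result:
id | kind      
---+-----------
3  | withdrawal
4  | withdrawal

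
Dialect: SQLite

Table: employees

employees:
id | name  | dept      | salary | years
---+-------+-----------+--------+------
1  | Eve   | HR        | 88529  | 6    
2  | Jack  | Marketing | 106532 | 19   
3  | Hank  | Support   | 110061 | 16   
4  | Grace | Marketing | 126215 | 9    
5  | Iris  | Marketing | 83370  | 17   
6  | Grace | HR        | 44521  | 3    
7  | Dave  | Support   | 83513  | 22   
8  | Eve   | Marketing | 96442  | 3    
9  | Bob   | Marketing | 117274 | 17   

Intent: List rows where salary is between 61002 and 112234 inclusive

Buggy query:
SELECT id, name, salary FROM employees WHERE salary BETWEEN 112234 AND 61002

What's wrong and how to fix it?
Bug: BETWEEN expects the lower bound first; with 112234 AND 61002 the range is empty

Fix: Write BETWEEN 61002 AND 112234

Corrected query:
SELECT id, name, salary FROM employees WHERE salary BETWEEN 61002 AND 112234

Result:
id | name | salary
---+------+-------
1  | Eve  | 88529 
2  | Jack | 106532
3  | Hank | 110061
5  | Iris | 83370 
7  | Dave | 83513 
8  | Eve  | 96442 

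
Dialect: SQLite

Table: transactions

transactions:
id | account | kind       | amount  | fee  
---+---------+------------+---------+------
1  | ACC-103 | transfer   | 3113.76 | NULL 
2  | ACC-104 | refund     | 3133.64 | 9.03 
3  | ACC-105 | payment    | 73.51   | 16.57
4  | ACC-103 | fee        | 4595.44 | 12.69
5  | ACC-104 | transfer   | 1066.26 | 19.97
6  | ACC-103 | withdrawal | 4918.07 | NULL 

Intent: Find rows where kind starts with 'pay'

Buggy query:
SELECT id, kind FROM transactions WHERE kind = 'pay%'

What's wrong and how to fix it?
Bug: Wildcards only work with LIKE; '=' treats '%' as a literal character

Fix: Replace '=' with LIKE so 'pay%' is treated as a pattern

Corrected query:
SELECT id, kind FROM transactions WHERE kind LIKE 'pay%'

Result:
id | kind   
---+--------
3  | payment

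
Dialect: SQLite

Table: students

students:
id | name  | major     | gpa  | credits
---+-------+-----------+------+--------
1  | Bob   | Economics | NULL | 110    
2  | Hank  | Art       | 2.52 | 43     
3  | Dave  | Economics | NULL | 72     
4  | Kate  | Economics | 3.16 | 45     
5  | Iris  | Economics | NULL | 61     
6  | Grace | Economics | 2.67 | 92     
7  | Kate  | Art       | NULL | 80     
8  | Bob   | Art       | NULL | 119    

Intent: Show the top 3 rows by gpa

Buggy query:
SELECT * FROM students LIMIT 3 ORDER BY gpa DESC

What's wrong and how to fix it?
Bug: LIMIT must come after ORDER BY

Fix: Swap the clauses: ORDER BY first, then LIMIT

Corrected query:
SELECT * FROM students ORDER BY gpa DESC LIMIT 3

Result:
id | name  | major     | gpa  | credits
---+-------+-----------+------+--------
4  | Kate  | Economics | 3.16 | 45     
6  | Grace | Economics | 2.67 | 92     
2  | Hank  | Art       | 2.52 | 43     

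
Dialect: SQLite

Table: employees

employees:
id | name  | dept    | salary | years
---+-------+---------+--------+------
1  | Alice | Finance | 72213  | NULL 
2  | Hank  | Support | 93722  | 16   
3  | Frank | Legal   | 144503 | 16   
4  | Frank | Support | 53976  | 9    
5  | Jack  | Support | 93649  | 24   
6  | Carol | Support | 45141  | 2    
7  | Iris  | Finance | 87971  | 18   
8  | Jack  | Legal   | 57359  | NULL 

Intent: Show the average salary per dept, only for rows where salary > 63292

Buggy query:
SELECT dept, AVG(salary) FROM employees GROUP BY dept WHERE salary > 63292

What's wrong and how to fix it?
Bug: Row-level WHERE must come before GROUP BY in the clause order

Fix: Move the WHERE clause before GROUP BY

Corrected query:
SELECT dept, AVG(salary) FROM employees WHERE salary > 63292 GROUP BY dept

Result:
dept    | AVG(salary)
--------+------------
Finance | 80092      
Legal   | 144503     
Support | 93685.5    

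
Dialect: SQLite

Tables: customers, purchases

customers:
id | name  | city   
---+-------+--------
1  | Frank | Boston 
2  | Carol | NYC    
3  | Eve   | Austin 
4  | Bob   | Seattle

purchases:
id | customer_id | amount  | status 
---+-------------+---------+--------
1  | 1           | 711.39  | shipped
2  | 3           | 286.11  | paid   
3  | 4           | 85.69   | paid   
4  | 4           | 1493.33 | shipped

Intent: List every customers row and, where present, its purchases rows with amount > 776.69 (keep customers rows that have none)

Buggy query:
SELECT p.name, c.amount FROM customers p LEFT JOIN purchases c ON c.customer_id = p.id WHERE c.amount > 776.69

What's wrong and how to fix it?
Bug: Filtering c.amount in WHERE discards the NULL rows produced by LEFT JOIN, turning it into an inner join

Fix: Put 'c.amount > 776.69' in the JOIN's ON clause instead of WHERE

Corrected query:
SELECT p.name, c.amount FROM customers p LEFT JOIN purchases c ON c.customer_id = p.id AND c.amount > 776.69

Result:
name  | amount 
------+--------
Frank | NULL   
Carol | NULL   
Eve   | NULL   
Bob   | 1493.33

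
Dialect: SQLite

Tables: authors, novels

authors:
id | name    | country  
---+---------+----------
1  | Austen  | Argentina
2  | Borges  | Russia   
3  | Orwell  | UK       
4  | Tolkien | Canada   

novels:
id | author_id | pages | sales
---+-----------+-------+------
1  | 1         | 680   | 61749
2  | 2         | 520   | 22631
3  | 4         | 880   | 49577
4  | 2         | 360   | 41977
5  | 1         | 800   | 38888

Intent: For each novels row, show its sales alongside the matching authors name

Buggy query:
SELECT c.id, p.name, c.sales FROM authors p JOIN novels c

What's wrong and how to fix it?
Bug: Missing join condition: each novels row is matched to all authors rows instead of just its own

Fix: Specify the join condition linking the foreign key to the parent id

Corrected query:
SELECT c.id, p.name, c.sales FROM authors p JOIN novels c ON c.author_id = p.id

Result:
id | name    | sales
---+---------+------
1  | Austen  | 61749
2  | Borges  | 22631
3  | Tolkien | 49577
4  | Borges  | 41977
5  | Austen  | 38888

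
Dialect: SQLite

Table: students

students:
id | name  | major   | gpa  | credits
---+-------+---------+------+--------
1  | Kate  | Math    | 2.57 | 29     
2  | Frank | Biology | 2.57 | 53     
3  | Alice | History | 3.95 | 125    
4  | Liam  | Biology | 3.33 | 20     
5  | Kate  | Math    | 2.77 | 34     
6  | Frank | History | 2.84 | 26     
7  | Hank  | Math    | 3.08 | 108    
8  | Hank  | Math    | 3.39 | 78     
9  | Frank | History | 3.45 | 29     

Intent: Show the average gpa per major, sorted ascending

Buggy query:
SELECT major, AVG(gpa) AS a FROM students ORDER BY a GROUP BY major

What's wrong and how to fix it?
Bug: GROUP BY must precede ORDER BY

Fix: Reorder: SELECT … FROM … GROUP BY … ORDER BY …

Corrected query:
SELECT major, AVG(gpa) AS a FROM students GROUP BY major ORDER BY a

Result:
major   | a       
--------+---------
Biology | 2.95    
Math    | 2.9525  
History | 3.413333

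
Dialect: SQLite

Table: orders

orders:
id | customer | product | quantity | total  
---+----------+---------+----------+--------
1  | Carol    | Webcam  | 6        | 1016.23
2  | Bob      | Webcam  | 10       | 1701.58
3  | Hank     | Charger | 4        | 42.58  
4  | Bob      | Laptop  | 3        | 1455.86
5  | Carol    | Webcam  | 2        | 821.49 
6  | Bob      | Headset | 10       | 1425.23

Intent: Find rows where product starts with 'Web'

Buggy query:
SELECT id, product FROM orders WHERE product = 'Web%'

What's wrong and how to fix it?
Bug: Wildcards only work with LIKE; '=' treats '%' as a literal character

Fix: Use LIKE for wildcard pattern matching

Corrected query:
SELECT id, product FROM orders WHERE product LIKE 'Web%'

Result:
id | product
---+--------
1  | Webcam 
2  | Webcam 
5  | Webcam 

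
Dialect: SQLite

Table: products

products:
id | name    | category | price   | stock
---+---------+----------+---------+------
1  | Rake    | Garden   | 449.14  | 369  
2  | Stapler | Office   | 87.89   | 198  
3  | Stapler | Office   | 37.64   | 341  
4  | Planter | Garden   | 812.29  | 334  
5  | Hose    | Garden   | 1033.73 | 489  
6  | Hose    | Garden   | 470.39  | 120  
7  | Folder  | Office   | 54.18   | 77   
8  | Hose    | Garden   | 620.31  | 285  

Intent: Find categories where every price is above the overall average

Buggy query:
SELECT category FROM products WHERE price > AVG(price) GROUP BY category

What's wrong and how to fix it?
Bug: WHERE evaluates per row before aggregation, so AVG() is unavailable

Fix: Use a subquery for AVG and a HAVING MIN(...) filter so the condition holds for every row in the group

Corrected query:
SELECT category FROM products GROUP BY category HAVING MIN(price) > (SELECT AVG(price) FROM products)

Result:
category
--------
Garden  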